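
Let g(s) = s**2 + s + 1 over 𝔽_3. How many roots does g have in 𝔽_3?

1

Evaluate at each of the 3 elements of 𝔽_3:
g(0) = 1; g(1) = 0 → root; g(2) = 1.
Roots: {1}.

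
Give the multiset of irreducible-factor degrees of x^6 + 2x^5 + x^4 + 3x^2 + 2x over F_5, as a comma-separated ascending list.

Write h(x) = x^6 + 2x^5 + x^4 + 3x^2 + 2x.
Roots in F_5: h(0) = 0 → root; h(1) = 4; h(2) = 0 → root; h(3) = 4; h(4) = 1.
Linear factors from roots: (x), (x + 3).
Complete factorization: h(x) = (x)·(x + 3)·(x^2 + 2)·(x^2 + 4x + 2).
Factor degrees with multiplicity: 1 + 1 + 2 + 2 = 6.

1, 1, 2, 2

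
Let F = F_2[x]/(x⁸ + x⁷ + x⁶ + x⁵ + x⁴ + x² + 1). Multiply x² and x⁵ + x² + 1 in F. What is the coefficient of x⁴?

1

Multiply in F_2[x]: (x²)·(x⁵ + x² + 1) = x⁷ + x⁴ + x².
Reduced: x⁷ + x⁴ + x².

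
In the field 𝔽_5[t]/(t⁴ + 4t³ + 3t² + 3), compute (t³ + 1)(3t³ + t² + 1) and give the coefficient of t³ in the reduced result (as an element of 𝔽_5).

Multiply in 𝔽_5[t]: (t³ + 1)·(3t³ + t² + 1) = 3t⁶ + t⁵ + 4t³ + t² + 1.
Reduce using t⁴ ≡ t³ + 2t² + 2 (mod t⁴ + 4t³ + 3t² + 3).
Reduced: 2t³ + 2t² + 3t + 1.

2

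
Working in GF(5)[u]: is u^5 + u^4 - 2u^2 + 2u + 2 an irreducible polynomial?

Write f(u) = u^5 + u^4 - 2u^2 + 2u + 2.
Check for roots in GF(5): f(0) = 2; f(1) = 4; f(2) = 1; f(3) = 4; f(4) = 3.
No roots, so no linear factors.
Degree-2 irreducible divisors: test the 10 monic irreducibles of degree 2 over GF(5).
None of them divide f (all give nonzero remainder).
No irreducible factor of degree ≤ 2 exists, so f is irreducible over GF(5).

Yes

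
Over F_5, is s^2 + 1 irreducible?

Write m(s) = s^2 + 1.
Check for roots in F_5: m(0) = 1; m(1) = 2; m(2) = 0 → root; m(3) = 0 → root; m(4) = 2.
m(2) = 0, so (s − 2) divides m(s); m is reducible.

No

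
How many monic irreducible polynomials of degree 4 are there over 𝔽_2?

The number of monic irreducibles of degree 4 over GF(2) is (1/4)·Σ_{d∣4} μ(4/d) 2^d.
Divisors of 4: 1, 2, 4; μ(4/d) for each: 0, -1, 1.
Σ = − 2^2 + 2^4 = 12.
N = 12/4 = 3.

3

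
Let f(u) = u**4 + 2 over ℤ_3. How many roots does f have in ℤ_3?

Evaluate at each of the 3 elements of ℤ_3:
f(0) = 2; f(1) = 0 → root; f(2) = 0 → root.
Roots: {1, 2}.

2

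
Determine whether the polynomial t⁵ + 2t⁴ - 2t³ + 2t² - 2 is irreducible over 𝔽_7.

Yes

Write P(t) = t⁵ + 2t⁴ - 2t³ + 2t² - 2.
Check for roots in 𝔽_7: P(0) = 5; P(1) = 1; P(2) = 5; P(3) = 3; P(4) = 3; P(5) = 1; P(6) = 3.
No roots, so no linear factors.
Degree-2 irreducible divisors: test the 21 monic irreducibles of degree 2 over GF(7).
None of them divide P (all give nonzero remainder).
No irreducible factor of degree ≤ 2 exists, so P is irreducible over GF(7).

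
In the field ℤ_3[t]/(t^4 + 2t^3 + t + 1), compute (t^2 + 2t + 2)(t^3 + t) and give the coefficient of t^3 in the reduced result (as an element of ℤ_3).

0

Multiply in ℤ_3[t]: (t^2 + 2t + 2)·(t^3 + t) = t^5 + 2t^4 + 2t^2 + 2t.
Reduce using t^4 ≡ t^3 + 2t + 2 (mod t^4 + 2t^3 + t + 1).
Reduced: t^2 + t.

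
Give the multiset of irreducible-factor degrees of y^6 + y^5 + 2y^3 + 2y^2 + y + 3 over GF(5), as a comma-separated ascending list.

Write h(y) = y^6 + y^5 + 2y^3 + 2y^2 + y + 3.
Roots in GF(5): h(0) = 3; h(1) = 0 → root; h(2) = 0 → root; h(3) = 0 → root; h(4) = 2.
Linear factors from roots: (y + 4), (y + 3), (y + 2).
Complete factorization: h(y) = (y + 4)·(y + 3)^2·(y + 2)^3.
Factor degrees with multiplicity: 1 + 1 + 1 + 1 + 1 + 1 = 6.

1, 1, 1, 1, 1, 1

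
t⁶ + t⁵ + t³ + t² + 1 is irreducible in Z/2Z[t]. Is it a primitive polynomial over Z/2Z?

Write f(t) = t⁶ + t⁵ + t³ + t² + 1.
|GF(2^6)^×| = 2^6 − 1 = 63. Prime factorization: 63 = 3^2·7.
f is primitive ⇔ t has order 63 in GF(2)[t]/(f), i.e. t^(63/q) ≠ 1 for each prime q | 63.
t^(21) mod f = t⁴ + t² + t + 1.
t^(9) mod f = t² + t.
None equal 1, so t has full order 63; f is primitive.

Yes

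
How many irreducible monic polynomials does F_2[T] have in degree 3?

2

The number of monic irreducibles of degree 3 over GF(2) is (1/3)·Σ_{d∣3} μ(3/d) 2^d.
Divisors of 3: 1, 3; μ(3/d) for each: -1, 1.
Σ = − 2^1 + 2^3 = 6.
N = 6/3 = 2.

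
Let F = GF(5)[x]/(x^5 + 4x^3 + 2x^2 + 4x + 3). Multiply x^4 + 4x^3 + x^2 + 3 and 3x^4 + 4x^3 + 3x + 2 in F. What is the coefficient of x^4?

1

Multiply in GF(5)[x]: (x^4 + 4x^3 + x^2 + 3)·(3x^4 + 4x^3 + 3x + 2) = 3x^8 + x^7 + 4x^6 + 2x^5 + 3x^4 + 3x^3 + 2x^2 + 4x + 1.
Reduce using x^5 ≡ x^3 + 3x^2 + x + 2 (mod x^5 + 4x^3 + 2x^2 + 4x + 3).
Reduced: x^4 + 3x^3 + 2x^2.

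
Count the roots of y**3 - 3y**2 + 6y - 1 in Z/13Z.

2

Write h(y) = y**3 - 3y**2 + 6y - 1.
Evaluate at each of the 13 elements of Z/13Z:
h(0) = 12; h(1) = 3; h(2) = 7; h(3) = 4; h(4) = 0 → root; h(5) = 1; h(6) = 0 → root; h(7) = 3; h(8) = 3; h(9) = 6; h(10) = 5; h(11) = 6; h(12) = 2.
Roots: {4, 6}.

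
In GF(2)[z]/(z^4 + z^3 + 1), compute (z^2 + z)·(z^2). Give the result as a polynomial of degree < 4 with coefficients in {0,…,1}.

1

Multiply in GF(2)[z]: (z^2 + z)·(z^2) = z^4 + z^3.
Reduce using z^4 ≡ z^3 + 1 (mod z^4 + z^3 + 1).
Reduced: 1.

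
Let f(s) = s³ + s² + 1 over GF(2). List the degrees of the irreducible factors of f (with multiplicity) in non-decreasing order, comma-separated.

3

Roots in GF(2): f(0) = 1; f(1) = 1.
Complete factorization: f(s) = (s³ + s² + 1).
Factor degrees with multiplicity: 3 = 3.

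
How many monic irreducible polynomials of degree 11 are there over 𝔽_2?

186

Gauss's count: N_{2}(11) = (1/11) Σ_{d|11} μ(11/d)·2^d.
Divisors of 11: 1, 11; μ(11/d) for each: -1, 1.
Σ = − 2^1 + 2^11 = 2046.
N = 2046/11 = 186.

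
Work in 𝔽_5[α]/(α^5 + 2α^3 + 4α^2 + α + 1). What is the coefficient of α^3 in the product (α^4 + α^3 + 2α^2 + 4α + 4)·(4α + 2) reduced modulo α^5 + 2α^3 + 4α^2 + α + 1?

Multiply in 𝔽_5[α]: (α^4 + α^3 + 2α^2 + 4α + 4)·(4α + 2) = 4α^5 + α^4 + 4α + 3.
Reduce using α^5 ≡ 3α^3 + α^2 + 4α + 4 (mod α^5 + 2α^3 + 4α^2 + α + 1).
Reduced: α^4 + 2α^3 + 4α^2 + 4.

2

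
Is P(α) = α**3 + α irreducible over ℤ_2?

No

Check for roots in ℤ_2: P(0) = 0 → root; P(1) = 0 → root.
P(0) = 0, so (α) divides P(α); P is reducible.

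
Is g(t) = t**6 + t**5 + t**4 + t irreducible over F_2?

No

Check for roots in F_2: g(0) = 0 → root; g(1) = 0 → root.
g(0) = 0, so (t) divides g(t); g is reducible.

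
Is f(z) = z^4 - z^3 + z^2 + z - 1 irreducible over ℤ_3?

Check for roots in ℤ_3: f(0) = 2; f(1) = 1; f(2) = 1.
No roots, so no linear factors.
Monic irreducibles of degree 2 over GF(3): z^2 + 1, z^2 + z - 1, z^2 - z - 1.
None of them divide f (all give nonzero remainder).
No irreducible factor of degree ≤ 2 exists, so f is irreducible over GF(3).

Yes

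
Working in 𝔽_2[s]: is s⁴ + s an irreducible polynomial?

Write m(s) = s⁴ + s.
Check for roots in 𝔽_2: m(0) = 0 → root; m(1) = 0 → root.
m(0) = 0, so (s) divides m(s); m is reducible.

No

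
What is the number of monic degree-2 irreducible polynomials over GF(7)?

By the necklace-counting formula, N_7(2) = (1/2) Σ_{d|2} μ(2/d)·7^d.
Divisors of 2: 1, 2; μ(2/d) for each: -1, 1.
Σ = − 7^1 + 7^2 = 42.
N = 42/2 = 21.

21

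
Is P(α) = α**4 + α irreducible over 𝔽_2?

Check for roots in 𝔽_2: P(0) = 0 → root; P(1) = 0 → root.
P(0) = 0, so (α) divides P(α); P is reducible.

No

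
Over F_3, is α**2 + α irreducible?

No

Write m(α) = α**2 + α.
Check for roots in F_3: m(0) = 0 → root; m(1) = 2; m(2) = 0 → root.
m(0) = 0, so (α) divides m(α); m is reducible.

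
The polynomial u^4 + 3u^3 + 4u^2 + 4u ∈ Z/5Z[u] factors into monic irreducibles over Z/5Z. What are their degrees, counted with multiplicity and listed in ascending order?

1, 1, 2

Write f(u) = u^4 + 3u^3 + 4u^2 + 4u.
Roots in Z/5Z: f(0) = 0 → root; f(1) = 2; f(2) = 4; f(3) = 0 → root; f(4) = 3.
Linear factors from roots: (u), (u + 2).
Complete factorization: f(u) = (u)·(u + 2)·(u^2 + u + 2).
Factor degrees with multiplicity: 1 + 1 + 2 = 4.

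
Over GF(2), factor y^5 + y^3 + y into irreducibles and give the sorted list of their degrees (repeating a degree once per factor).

1, 2, 2

Write h(y) = y^5 + y^3 + y.
Roots in GF(2): h(0) = 0 → root; h(1) = 1.
Linear factors from roots: (y).
Complete factorization: h(y) = (y)·(y^2 + y + 1)^2.
Factor degrees with multiplicity: 1 + 2 + 2 = 5.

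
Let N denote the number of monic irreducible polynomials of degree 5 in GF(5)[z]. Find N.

The number of monic irreducibles of degree 5 over GF(5) is (1/5)·Σ_{d∣5} μ(5/d) 5^d.
Divisors of 5: 1, 5; μ(5/d) for each: -1, 1.
Σ = − 5^1 + 5^5 = 3120.
N = 3120/5 = 624.

624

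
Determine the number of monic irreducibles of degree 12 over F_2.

335

x^(2^12) − x is the product of all monic irreducibles of degree dividing 12; Möbius inversion gives N = (1/12) Σ μ(12/d)·2^d.
Divisors of 12: 1, 2, 3, 4, 6, 12; μ(12/d) for each: 0, 1, 0, -1, -1, 1.
Σ = 2^2 − 2^4 − 2^6 + 2^12 = 4020.
N = 4020/12 = 335.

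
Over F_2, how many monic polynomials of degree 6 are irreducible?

9

x^(2^6) − x is the product of all monic irreducibles of degree dividing 6; Möbius inversion gives N = (1/6) Σ μ(6/d)·2^d.
Divisors of 6: 1, 2, 3, 6; μ(6/d) for each: 1, -1, -1, 1.
Σ = 2^1 − 2^2 − 2^3 + 2^6 = 54.
N = 54/6 = 9.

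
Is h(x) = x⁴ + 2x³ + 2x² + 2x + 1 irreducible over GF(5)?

Check for roots in GF(5): h(0) = 1; h(1) = 3; h(2) = 0 → root; h(3) = 0 → root; h(4) = 0 → root.
h(2) = 0, so (x − 2) divides h(x); h is reducible.

No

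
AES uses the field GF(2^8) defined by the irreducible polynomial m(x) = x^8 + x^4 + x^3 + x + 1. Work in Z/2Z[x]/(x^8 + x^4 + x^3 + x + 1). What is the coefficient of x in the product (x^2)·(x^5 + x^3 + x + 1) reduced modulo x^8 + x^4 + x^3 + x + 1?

Multiply in Z/2Z[x]: (x^2)·(x^5 + x^3 + x + 1) = x^7 + x^5 + x^3 + x^2.
Reduced: x^7 + x^5 + x^3 + x^2.

0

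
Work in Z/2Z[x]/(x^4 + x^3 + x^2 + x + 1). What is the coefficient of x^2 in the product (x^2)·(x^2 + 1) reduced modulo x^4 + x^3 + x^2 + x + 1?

0

Multiply in Z/2Z[x]: (x^2)·(x^2 + 1) = x^4 + x^2.
Reduce using x^4 ≡ x^3 + x^2 + x + 1 (mod x^4 + x^3 + x^2 + x + 1).
Reduced: x^3 + x + 1.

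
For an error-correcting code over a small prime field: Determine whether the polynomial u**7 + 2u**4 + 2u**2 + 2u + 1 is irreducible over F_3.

Yes

Write h(u) = u**7 + 2u**4 + 2u**2 + 2u + 1.
Check for roots in F_3: h(0) = 1; h(1) = 2; h(2) = 2.
No roots, so no linear factors.
Monic irreducibles of degree 2 over GF(3): u**2 + 1, u**2 + u + 2, u**2 + 2u + 2.
None of them divide h (all give nonzero remainder).
Degree-3 irreducible divisors: test the 8 monic irreducibles of degree 3 over GF(3).
None of them divide h (all give nonzero remainder).
No irreducible factor of degree ≤ 3 exists, so h is irreducible over GF(3).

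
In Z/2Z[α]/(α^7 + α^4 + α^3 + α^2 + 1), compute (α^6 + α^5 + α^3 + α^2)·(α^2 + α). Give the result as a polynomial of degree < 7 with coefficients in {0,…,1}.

α^6 + α^4 + α

Multiply in Z/2Z[α]: (α^6 + α^5 + α^3 + α^2)·(α^2 + α) = α^8 + α^6 + α^5 + α^3.
Reduce using α^7 ≡ α^4 + α^3 + α^2 + 1 (mod α^7 + α^4 + α^3 + α^2 + 1).
Reduced: α^6 + α^4 + α.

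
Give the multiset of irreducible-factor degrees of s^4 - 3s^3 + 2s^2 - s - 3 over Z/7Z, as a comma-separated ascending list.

Write g(s) = s^4 - 3s^3 + 2s^2 - s - 3.
Complete factorization: g(s) = (s^4 - 3s^3 + 2s^2 - s - 3).
Factor degrees with multiplicity: 4 = 4.

4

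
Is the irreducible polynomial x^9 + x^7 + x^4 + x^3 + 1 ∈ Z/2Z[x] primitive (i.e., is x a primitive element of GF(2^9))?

Write f(x) = x^9 + x^7 + x^4 + x^3 + 1.
|GF(2^9)^×| = 2^9 − 1 = 511. Prime factorization: 511 = 7·73.
f is primitive ⇔ x has order 511 in GF(2)[x]/(f), i.e. x^(511/q) ≠ 1 for each prime q | 511.
x^(73) mod f = 1
x^(7) mod f = x^7.
Since x^(73) = 1, the order of x divides 73 < 511; not primitive.

No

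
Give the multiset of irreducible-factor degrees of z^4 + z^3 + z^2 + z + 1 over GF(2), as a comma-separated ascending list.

4

Write f(z) = z^4 + z^3 + z^2 + z + 1.
Roots in GF(2): f(0) = 1; f(1) = 1.
Complete factorization: f(z) = (z^4 + z^3 + z^2 + z + 1).
Factor degrees with multiplicity: 4 = 4.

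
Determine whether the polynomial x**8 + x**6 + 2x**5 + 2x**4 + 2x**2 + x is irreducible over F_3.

No

Write h(x) = x**8 + x**6 + 2x**5 + 2x**4 + 2x**2 + x.
Check for roots in F_3: h(0) = 0 → root; h(1) = 0 → root; h(2) = 0 → root.
h(0) = 0, so (x) divides h(x); h is reducible.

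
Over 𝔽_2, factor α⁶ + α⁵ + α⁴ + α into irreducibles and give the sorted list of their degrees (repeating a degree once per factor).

1, 1, 1, 3

Write h(α) = α⁶ + α⁵ + α⁴ + α.
Roots in 𝔽_2: h(0) = 0 → root; h(1) = 0 → root.
Linear factors from roots: (α), (α + 1).
Complete factorization: h(α) = (α)·(α + 1)^2·(α³ + α² + 1).
Factor degrees with multiplicity: 1 + 1 + 1 + 3 = 6.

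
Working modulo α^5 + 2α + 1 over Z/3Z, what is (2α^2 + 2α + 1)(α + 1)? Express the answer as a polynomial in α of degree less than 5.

Multiply in Z/3Z[α]: (2α^2 + 2α + 1)·(α + 1) = 2α^3 + α^2 + 1.
Reduced: 2α^3 + α^2 + 1.

2α^3 + α^2 + 1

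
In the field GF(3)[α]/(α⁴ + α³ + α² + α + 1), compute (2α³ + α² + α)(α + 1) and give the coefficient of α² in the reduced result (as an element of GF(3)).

0

Multiply in GF(3)[α]: (2α³ + α² + α)·(α + 1) = 2α⁴ + 2α² + α.
Reduce using α⁴ ≡ 2α³ + 2α² + 2α + 2 (mod α⁴ + α³ + α² + α + 1).
Reduced: α³ + 2α + 1.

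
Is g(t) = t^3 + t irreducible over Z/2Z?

No

Check for roots in Z/2Z: g(0) = 0 → root; g(1) = 0 → root.
g(0) = 0, so (t) divides g(t); g is reducible.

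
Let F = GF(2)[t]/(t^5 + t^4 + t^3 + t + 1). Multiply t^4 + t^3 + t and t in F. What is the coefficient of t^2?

Multiply in GF(2)[t]: (t^4 + t^3 + t)·(t) = t^5 + t^4 + t^2.
Reduce using t^5 ≡ t^4 + t^3 + t + 1 (mod t^5 + t^4 + t^3 + t + 1).
Reduced: t^3 + t^2 + t + 1.

1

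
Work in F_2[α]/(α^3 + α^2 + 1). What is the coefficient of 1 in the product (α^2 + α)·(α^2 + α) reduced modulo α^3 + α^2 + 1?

Multiply in F_2[α]: (α^2 + α)·(α^2 + α) = α^4 + α^2.
Reduce using α^3 ≡ α^2 + 1 (mod α^3 + α^2 + 1).
Reduced: α + 1.

1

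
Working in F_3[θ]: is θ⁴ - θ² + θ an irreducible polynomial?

Write P(θ) = θ⁴ - θ² + θ.
Check for roots in F_3: P(0) = 0 → root; P(1) = 1; P(2) = 2.
P(0) = 0, so (θ) divides P(θ); P is reducible.

No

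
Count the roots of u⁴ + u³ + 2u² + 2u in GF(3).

Write h(u) = u⁴ + u³ + 2u² + 2u.
Evaluate at each of the 3 elements of GF(3):
h(0) = 0 → root; h(1) = 0 → root; h(2) = 0 → root.
Roots: {0, 1, 2}.

3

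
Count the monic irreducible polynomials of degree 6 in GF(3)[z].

116

Gauss's count: N_{3}(6) = (1/6) Σ_{d|6} μ(6/d)·3^d.
Divisors of 6: 1, 2, 3, 6; μ(6/d) for each: 1, -1, -1, 1.
Σ = 3^1 − 3^2 − 3^3 + 3^6 = 696.
N = 696/6 = 116.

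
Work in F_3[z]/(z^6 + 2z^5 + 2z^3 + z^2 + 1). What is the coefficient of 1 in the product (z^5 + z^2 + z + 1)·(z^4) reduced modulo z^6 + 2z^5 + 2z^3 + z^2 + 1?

Multiply in F_3[z]: (z^5 + z^2 + z + 1)·(z^4) = z^9 + z^6 + z^5 + z^4.
Reduce using z^6 ≡ z^5 + z^3 + 2z^2 + 2 (mod z^6 + 2z^5 + 2z^3 + z^2 + 1).
Reduced: z^5 + z^4 + z^3 + 2z^2 + 2z.

0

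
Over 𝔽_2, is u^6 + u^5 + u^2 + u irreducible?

Write P(u) = u^6 + u^5 + u^2 + u.
Check for roots in 𝔽_2: P(0) = 0 → root; P(1) = 0 → root.
P(0) = 0, so (u) divides P(u); P is reducible.

No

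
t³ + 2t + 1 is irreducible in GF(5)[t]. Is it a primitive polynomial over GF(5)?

No

Write f(t) = t³ + 2t + 1.
|GF(5^3)^×| = 5^3 − 1 = 124. Prime factorization: 124 = 2^2·31.
f is primitive ⇔ t has order 124 in GF(5)[t]/(f), i.e. t^(124/q) ≠ 1 for each prime q | 124.
t^(62) mod f = 1
t^(4) mod f = 3t² + 4t.
Since t^(62) = 1, the order of t divides 62 < 124; not primitive.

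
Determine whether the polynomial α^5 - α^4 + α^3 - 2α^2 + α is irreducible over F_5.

No

Write P(α) = α^5 - α^4 + α^3 - 2α^2 + α.
Check for roots in F_5: P(0) = 0 → root; P(1) = 0 → root; P(2) = 3; P(3) = 4; P(4) = 4.
P(0) = 0, so (α) divides P(α); P is reducible.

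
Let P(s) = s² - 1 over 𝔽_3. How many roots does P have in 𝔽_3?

2

Evaluate at each of the 3 elements of 𝔽_3:
P(0) = 2; P(1) = 0 → root; P(2) = 0 → root.
Roots: {1, 2}.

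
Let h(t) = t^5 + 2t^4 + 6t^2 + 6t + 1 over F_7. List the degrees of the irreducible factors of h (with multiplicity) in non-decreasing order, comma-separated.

Complete factorization: h(t) = (t^2 + 3t + 5)·(t^3 + 6t^2 + 5t + 3).
Factor degrees with multiplicity: 2 + 3 = 5.

2, 3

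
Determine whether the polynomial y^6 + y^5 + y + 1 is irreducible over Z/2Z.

No

Write g(y) = y^6 + y^5 + y + 1.
Check for roots in Z/2Z: g(0) = 1; g(1) = 0 → root.
g(1) = 0, so (y − 1) divides g(y); g is reducible.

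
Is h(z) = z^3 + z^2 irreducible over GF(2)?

No

Check for roots in GF(2): h(0) = 0 → root; h(1) = 0 → root.
h(0) = 0, so (z) divides h(z); h is reducible.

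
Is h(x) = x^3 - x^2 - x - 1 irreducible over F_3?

Yes

Check for roots in F_3: h(0) = 2; h(1) = 1; h(2) = 1.
No roots. A degree-3 polynomial over a field with no linear factor is irreducible.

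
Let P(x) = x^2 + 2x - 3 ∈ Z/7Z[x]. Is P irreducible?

No

Check for roots in Z/7Z: P(0) = 4; P(1) = 0 → root; P(2) = 5; P(3) = 5; P(4) = 0 → root; P(5) = 4; P(6) = 3.
P(1) = 0, so (x − 1) divides P(x); P is reducible.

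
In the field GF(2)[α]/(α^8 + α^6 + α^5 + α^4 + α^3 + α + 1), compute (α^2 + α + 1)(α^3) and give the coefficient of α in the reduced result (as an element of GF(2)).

0

Multiply in GF(2)[α]: (α^2 + α + 1)·(α^3) = α^5 + α^4 + α^3.
Reduced: α^5 + α^4 + α^3.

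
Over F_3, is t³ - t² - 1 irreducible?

Write g(t) = t³ - t² - 1.
Check for roots in F_3: g(0) = 2; g(1) = 2; g(2) = 0 → root.
g(2) = 0, so (t − 2) divides g(t); g is reducible.

No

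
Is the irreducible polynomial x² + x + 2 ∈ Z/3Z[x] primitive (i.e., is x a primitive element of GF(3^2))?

Write f(x) = x² + x + 2.
|GF(3^2)^×| = 3^2 − 1 = 8. Prime factorization: 8 = 2^3.
f is primitive ⇔ x has order 8 in GF(3)[x]/(f), i.e. x^(8/q) ≠ 1 for each prime q | 8.
x^(4) mod f = 2.
None equal 1, so x has full order 8; f is primitive.

Yes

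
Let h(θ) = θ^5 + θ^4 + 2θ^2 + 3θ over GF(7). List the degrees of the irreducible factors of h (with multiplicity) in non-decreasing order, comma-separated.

Linear factors from roots: (θ), (θ + 6), (θ + 2).
Complete factorization: h(θ) = (θ)·(θ + 2)·(θ + 6)·(θ^2 + 2).
Factor degrees with multiplicity: 1 + 1 + 1 + 2 = 5.

1, 1, 1, 2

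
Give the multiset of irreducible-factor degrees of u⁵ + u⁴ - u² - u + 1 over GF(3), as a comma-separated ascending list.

Write g(u) = u⁵ + u⁴ - u² - u + 1.
Roots in GF(3): g(0) = 1; g(1) = 1; g(2) = 1.
Complete factorization: g(u) = (u² + 1)·(u³ + u² - u + 1).
Factor degrees with multiplicity: 2 + 3 = 5.

2, 3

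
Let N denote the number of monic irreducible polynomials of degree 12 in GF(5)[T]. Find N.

By the necklace-counting formula, N_5(12) = (1/12) Σ_{d|12} μ(12/d)·5^d.
Divisors of 12: 1, 2, 3, 4, 6, 12; μ(12/d) for each: 0, 1, 0, -1, -1, 1.
Σ = 5^2 − 5^4 − 5^6 + 5^12 = 244124400.
N = 244124400/12 = 20343700.

20343700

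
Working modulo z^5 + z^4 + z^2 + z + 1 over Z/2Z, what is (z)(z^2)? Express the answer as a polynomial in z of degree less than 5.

Multiply in Z/2Z[z]: (z)·(z^2) = z^3.
Reduced: z^3.

z^3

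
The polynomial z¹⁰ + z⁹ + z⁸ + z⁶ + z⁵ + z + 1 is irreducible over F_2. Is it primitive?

Write f(z) = z¹⁰ + z⁹ + z⁸ + z⁶ + z⁵ + z + 1.
|GF(2^10)^×| = 2^10 − 1 = 1023. Prime factorization: 1023 = 3·11·31.
f is primitive ⇔ z has order 1023 in GF(2)[z]/(f), i.e. z^(1023/q) ≠ 1 for each prime q | 1023.
z^(341) mod f = z⁶ + z⁵ + z³ + 1.
z^(93) mod f = z⁹ + z⁸ + z⁶ + z⁴ + z³ + z².
z^(33) mod f = z² + z.
None equal 1, so z has full order 1023; f is primitive.

Yes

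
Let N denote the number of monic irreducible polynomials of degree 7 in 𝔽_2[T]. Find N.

18

x^(2^7) − x is the product of all monic irreducibles of degree dividing 7; Möbius inversion gives N = (1/7) Σ μ(7/d)·2^d.
Divisors of 7: 1, 7; μ(7/d) for each: -1, 1.
Σ = − 2^1 + 2^7 = 126.
N = 126/7 = 18.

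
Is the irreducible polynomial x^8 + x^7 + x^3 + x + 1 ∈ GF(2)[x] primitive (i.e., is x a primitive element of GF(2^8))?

No

Write f(x) = x^8 + x^7 + x^3 + x + 1.
|GF(2^8)^×| = 2^8 − 1 = 255. Prime factorization: 255 = 3·5·17.
f is primitive ⇔ x has order 255 in GF(2)[x]/(f), i.e. x^(255/q) ≠ 1 for each prime q | 255.
x^(85) mod f = 1
x^(51) mod f = x^4 + x^3 + x^2 + x.
x^(15) mod f = x^6 + x^4 + x^2 + 1.
Since x^(85) = 1, the order of x divides 85 < 255; not primitive.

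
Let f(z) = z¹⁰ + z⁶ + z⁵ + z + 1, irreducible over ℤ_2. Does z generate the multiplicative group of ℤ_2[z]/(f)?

|GF(2^10)^×| = 2^10 − 1 = 1023. Prime factorization: 1023 = 3·11·31.
f is primitive ⇔ z has order 1023 in GF(2)[z]/(f), i.e. z^(1023/q) ≠ 1 for each prime q | 1023.
z^(341) mod f = 1
z^(93) mod f = z⁶ + z⁵ + z³ + z.
z^(33) mod f = z⁹ + z⁸ + z⁶ + z⁴ + z³ + 1.
Since z^(341) = 1, the order of z divides 341 < 1023; not primitive.

No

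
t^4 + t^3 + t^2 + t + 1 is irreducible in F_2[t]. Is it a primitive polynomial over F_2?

Write f(t) = t^4 + t^3 + t^2 + t + 1.
|GF(2^4)^×| = 2^4 − 1 = 15. Prime factorization: 15 = 3·5.
f is primitive ⇔ t has order 15 in GF(2)[t]/(f), i.e. t^(15/q) ≠ 1 for each prime q | 15.
t^(5) mod f = 1
t^(3) mod f = t^3.
Since t^(5) = 1, the order of t divides 5 < 15; not primitive.

No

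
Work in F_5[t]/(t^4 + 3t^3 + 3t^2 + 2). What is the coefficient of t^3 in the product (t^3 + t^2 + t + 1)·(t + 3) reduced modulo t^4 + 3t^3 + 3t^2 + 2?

1

Multiply in F_5[t]: (t^3 + t^2 + t + 1)·(t + 3) = t^4 + 4t^3 + 4t^2 + 4t + 3.
Reduce using t^4 ≡ 2t^3 + 2t^2 + 3 (mod t^4 + 3t^3 + 3t^2 + 2).
Reduced: t^3 + t^2 + 4t + 1.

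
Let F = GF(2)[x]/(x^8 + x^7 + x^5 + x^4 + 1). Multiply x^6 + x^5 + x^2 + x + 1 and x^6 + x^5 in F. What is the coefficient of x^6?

Multiply in GF(2)[x]: (x^6 + x^5 + x^2 + x + 1)·(x^6 + x^5) = x^12 + x^10 + x^8 + x^5.
Reduce using x^8 ≡ x^7 + x^5 + x^4 + 1 (mod x^8 + x^7 + x^5 + x^4 + 1).
Reduced: x^7 + x^6 + x^4 + x^3 + x.

1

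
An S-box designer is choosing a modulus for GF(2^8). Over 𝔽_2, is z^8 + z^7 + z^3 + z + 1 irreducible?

Yes

Write f(z) = z^8 + z^7 + z^3 + z + 1.
Check for roots in 𝔽_2: f(0) = 1; f(1) = 1.
No roots, so no linear factors.
Monic irreducibles of degree 2 over GF(2): z^2 + z + 1.
None of them divide f (all give nonzero remainder).
Monic irreducibles of degree 3 over GF(2): z^3 + z + 1, z^3 + z^2 + 1.
None of them divide f (all give nonzero remainder).
Monic irreducibles of degree 4 over GF(2): z^4 + z + 1, z^4 + z^3 + 1, z^4 + z^3 + z^2 + z + 1.
None of them divide f (all give nonzero remainder).
No irreducible factor of degree ≤ 4 exists, so f is irreducible over GF(2).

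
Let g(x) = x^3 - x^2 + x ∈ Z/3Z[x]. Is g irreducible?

Check for roots in Z/3Z: g(0) = 0 → root; g(1) = 1; g(2) = 0 → root.
g(0) = 0, so (x) divides g(x); g is reducible.

No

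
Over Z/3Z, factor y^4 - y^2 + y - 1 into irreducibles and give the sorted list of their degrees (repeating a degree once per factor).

Write f(y) = y^4 - y^2 + y - 1.
Roots in Z/3Z: f(0) = 2; f(1) = 0 → root; f(2) = 1.
Linear factors from roots: (y - 1).
Complete factorization: f(y) = (y - 1)^2·(y^2 - y - 1).
Factor degrees with multiplicity: 1 + 1 + 2 = 4.

1, 1, 2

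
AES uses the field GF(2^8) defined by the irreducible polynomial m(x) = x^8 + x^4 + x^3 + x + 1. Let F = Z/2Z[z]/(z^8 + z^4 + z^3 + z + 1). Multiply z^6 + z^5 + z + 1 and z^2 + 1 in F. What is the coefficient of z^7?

1

Multiply in Z/2Z[z]: (z^6 + z^5 + z + 1)·(z^2 + 1) = z^8 + z^7 + z^6 + z^5 + z^3 + z^2 + z + 1.
Reduce using z^8 ≡ z^4 + z^3 + z + 1 (mod z^8 + z^4 + z^3 + z + 1).
Reduced: z^7 + z^6 + z^5 + z^4 + z^2.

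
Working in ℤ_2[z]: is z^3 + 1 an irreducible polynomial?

No

Write g(z) = z^3 + 1.
Check for roots in ℤ_2: g(0) = 1; g(1) = 0 → root.
g(1) = 0, so (z − 1) divides g(z); g is reducible.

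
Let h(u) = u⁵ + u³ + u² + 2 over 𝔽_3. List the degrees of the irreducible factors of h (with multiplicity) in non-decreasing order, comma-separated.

Roots in 𝔽_3: h(0) = 2; h(1) = 2; h(2) = 1.
Complete factorization: h(u) = (u⁵ + u³ + u² + 2).
Factor degrees with multiplicity: 5 = 5.

5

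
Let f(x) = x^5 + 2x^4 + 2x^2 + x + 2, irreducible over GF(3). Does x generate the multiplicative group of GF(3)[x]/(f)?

No

|GF(3^5)^×| = 3^5 − 1 = 242. Prime factorization: 242 = 2·11^2.
f is primitive ⇔ x has order 242 in GF(3)[x]/(f), i.e. x^(242/q) ≠ 1 for each prime q | 242.
x^(121) mod f = 1
x^(22) mod f = x^4 + 2x^3 + 2x^2 + x + 1.
Since x^(121) = 1, the order of x divides 121 < 242; not primitive.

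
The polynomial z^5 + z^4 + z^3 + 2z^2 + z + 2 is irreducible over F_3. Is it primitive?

Write f(z) = z^5 + z^4 + z^3 + 2z^2 + z + 2.
|GF(3^5)^×| = 3^5 − 1 = 242. Prime factorization: 242 = 2·11^2.
f is primitive ⇔ z has order 242 in GF(3)[z]/(f), i.e. z^(242/q) ≠ 1 for each prime q | 242.
z^(121) mod f = 1
z^(22) mod f = 2z^4 + 2z^3 + 2.
Since z^(121) = 1, the order of z divides 121 < 242; not primitive.

No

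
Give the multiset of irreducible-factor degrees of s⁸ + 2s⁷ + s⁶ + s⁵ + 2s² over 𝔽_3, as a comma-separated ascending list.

Write f(s) = s⁸ + 2s⁷ + s⁶ + s⁵ + 2s².
Roots in 𝔽_3: f(0) = 0 → root; f(1) = 1; f(2) = 1.
Linear factors from roots: (s).
Complete factorization: f(s) = (s)^2·(s³ + 2s + 1)·(s³ + 2s² + 2s + 2).
Factor degrees with multiplicity: 1 + 1 + 3 + 3 = 8.

1, 1, 3, 3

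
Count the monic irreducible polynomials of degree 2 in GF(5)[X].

The number of monic irreducibles of degree 2 over GF(5) is (1/2)·Σ_{d∣2} μ(2/d) 5^d.
Divisors of 2: 1, 2; μ(2/d) for each: -1, 1.
Σ = − 5^1 + 5^2 = 20.
N = 20/2 = 10.

10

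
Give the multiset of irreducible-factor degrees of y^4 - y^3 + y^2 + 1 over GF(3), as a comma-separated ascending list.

Write f(y) = y^4 - y^3 + y^2 + 1.
Roots in GF(3): f(0) = 1; f(1) = 2; f(2) = 1.
Complete factorization: f(y) = (y^4 - y^3 + y^2 + 1).
Factor degrees with multiplicity: 4 = 4.

4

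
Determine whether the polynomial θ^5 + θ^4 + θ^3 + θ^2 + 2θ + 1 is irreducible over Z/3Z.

Write P(θ) = θ^5 + θ^4 + θ^3 + θ^2 + 2θ + 1.
Check for roots in Z/3Z: P(0) = 1; P(1) = 1; P(2) = 2.
No roots, so no linear factors.
Monic irreducibles of degree 2 over GF(3): θ^2 + 1, θ^2 + θ + 2, θ^2 + 2θ + 2.
None of them divide P (all give nonzero remainder).
No irreducible factor of degree ≤ 2 exists, so P is irreducible over GF(3).

Yes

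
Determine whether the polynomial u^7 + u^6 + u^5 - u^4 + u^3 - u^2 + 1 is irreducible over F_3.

Write h(u) = u^7 + u^6 + u^5 - u^4 + u^3 - u^2 + 1.
Check for roots in F_3: h(0) = 1; h(1) = 0 → root; h(2) = 0 → root.
h(1) = 0, so (u − 1) divides h(u); h is reducible.

No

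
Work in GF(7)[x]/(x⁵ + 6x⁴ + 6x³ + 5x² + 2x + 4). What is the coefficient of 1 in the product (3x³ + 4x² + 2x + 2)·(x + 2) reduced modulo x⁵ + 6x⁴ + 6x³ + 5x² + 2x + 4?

Multiply in GF(7)[x]: (3x³ + 4x² + 2x + 2)·(x + 2) = 3x⁴ + 3x³ + 3x² + 6x + 4.
Reduced: 3x⁴ + 3x³ + 3x² + 6x + 4.

4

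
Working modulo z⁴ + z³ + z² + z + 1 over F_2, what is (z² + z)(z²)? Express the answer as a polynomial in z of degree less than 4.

z^2 + z + 1

Multiply in F_2[z]: (z² + z)·(z²) = z⁴ + z³.
Reduce using z⁴ ≡ z³ + z² + z + 1 (mod z⁴ + z³ + z² + z + 1).
Reduced: z² + z + 1.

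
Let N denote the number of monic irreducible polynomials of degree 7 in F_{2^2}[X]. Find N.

Gauss's count: N_{4}(7) = (1/7) Σ_{d|7} μ(7/d)·4^d.
Divisors of 7: 1, 7; μ(7/d) for each: -1, 1.
Σ = − 4^1 + 4^7 = 16380.
N = 16380/7 = 2340.

2340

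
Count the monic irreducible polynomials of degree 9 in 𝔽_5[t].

x^(5^9) − x is the product of all monic irreducibles of degree dividing 9; Möbius inversion gives N = (1/9) Σ μ(9/d)·5^d.
Divisors of 9: 1, 3, 9; μ(9/d) for each: 0, -1, 1.
Σ = − 5^3 + 5^9 = 1953000.
N = 1953000/9 = 217000.

217000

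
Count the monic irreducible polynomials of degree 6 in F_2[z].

The number of monic irreducibles of degree 6 over GF(2) is (1/6)·Σ_{d∣6} μ(6/d) 2^d.
Divisors of 6: 1, 2, 3, 6; μ(6/d) for each: 1, -1, -1, 1.
Σ = 2^1 − 2^2 − 2^3 + 2^6 = 54.
N = 54/6 = 9.

9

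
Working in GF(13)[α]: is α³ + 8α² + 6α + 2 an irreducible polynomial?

Write m(α) = α³ + 8α² + 6α + 2.
Check each element of GF(13) for a root: m(0)=2, m(1)=4, m(2)=2, m(3)=2, m(4)=10, m(5)=6, m(6)=9, m(7)=12, m(8)=8, m(9)=3, m(10)=3, m(11)=1, m(12)=3.
No roots. A degree-3 polynomial over a field with no linear factor is irreducible.

Yes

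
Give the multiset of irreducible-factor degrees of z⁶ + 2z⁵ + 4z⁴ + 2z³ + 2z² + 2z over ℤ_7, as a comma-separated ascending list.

Write g(z) = z⁶ + 2z⁵ + 4z⁴ + 2z³ + 2z² + 2z.
Linear factors from roots: (z), (z + 4), (z + 3).
Complete factorization: g(z) = (z)·(z + 4)·(z + 3)^4.
Factor degrees with multiplicity: 1 + 1 + 1 + 1 + 1 + 1 = 6.

1, 1, 1, 1, 1, 1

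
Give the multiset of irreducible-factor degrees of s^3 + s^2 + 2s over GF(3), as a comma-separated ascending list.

1, 2

Write f(s) = s^3 + s^2 + 2s.
Roots in GF(3): f(0) = 0 → root; f(1) = 1; f(2) = 1.
Linear factors from roots: (s).
Complete factorization: f(s) = (s)·(s^2 + s + 2).
Factor degrees with multiplicity: 1 + 2 = 3.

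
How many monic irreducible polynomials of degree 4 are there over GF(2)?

By the necklace-counting formula, N_2(4) = (1/4) Σ_{d|4} μ(4/d)·2^d.
Divisors of 4: 1, 2, 4; μ(4/d) for each: 0, -1, 1.
Σ = − 2^2 + 2^4 = 12.
N = 12/4 = 3.

3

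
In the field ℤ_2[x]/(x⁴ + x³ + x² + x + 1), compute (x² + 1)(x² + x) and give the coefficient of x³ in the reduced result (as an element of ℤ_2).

0

Multiply in ℤ_2[x]: (x² + 1)·(x² + x) = x⁴ + x³ + x² + x.
Reduce using x⁴ ≡ x³ + x² + x + 1 (mod x⁴ + x³ + x² + x + 1).
Reduced: 1.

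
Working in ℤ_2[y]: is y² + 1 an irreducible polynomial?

No

Write g(y) = y² + 1.
Check for roots in ℤ_2: g(0) = 1; g(1) = 0 → root.
g(1) = 0, so (y − 1) divides g(y); g is reducible.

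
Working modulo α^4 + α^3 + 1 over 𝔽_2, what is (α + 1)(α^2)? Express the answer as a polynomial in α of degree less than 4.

Multiply in 𝔽_2[α]: (α + 1)·(α^2) = α^3 + α^2.
Reduced: α^3 + α^2.

α^3 + α^2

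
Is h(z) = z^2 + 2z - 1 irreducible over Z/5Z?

Check for roots in Z/5Z: h(0) = 4; h(1) = 2; h(2) = 2; h(3) = 4; h(4) = 3.
No roots. A degree-2 polynomial over a field with no linear factor is irreducible.

Yes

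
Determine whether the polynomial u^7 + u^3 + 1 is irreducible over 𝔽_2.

Yes

Write P(u) = u^7 + u^3 + 1.
Check for roots in 𝔽_2: P(0) = 1; P(1) = 1.
No roots, so no linear factors.
Monic irreducibles of degree 2 over GF(2): u^2 + u + 1.
None of them divide P (all give nonzero remainder).
Monic irreducibles of degree 3 over GF(2): u^3 + u + 1, u^3 + u^2 + 1.
None of them divide P (all give nonzero remainder).
No irreducible factor of degree ≤ 3 exists, so P is irreducible over GF(2).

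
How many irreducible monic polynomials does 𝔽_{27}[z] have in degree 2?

351

By the necklace-counting formula, N_27(2) = (1/2) Σ_{d|2} μ(2/d)·27^d.
Divisors of 2: 1, 2; μ(2/d) for each: -1, 1.
Σ = − 27^1 + 27^2 = 702.
N = 702/2 = 351.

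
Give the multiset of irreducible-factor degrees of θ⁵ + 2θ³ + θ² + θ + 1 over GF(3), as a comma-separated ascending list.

1, 2, 2

Write g(θ) = θ⁵ + 2θ³ + θ² + θ + 1.
Roots in GF(3): g(0) = 1; g(1) = 0 → root; g(2) = 1.
Linear factors from roots: (θ + 2).
Complete factorization: g(θ) = (θ + 2)·(θ² + 1)·(θ² + θ + 2).
Factor degrees with multiplicity: 1 + 2 + 2 = 5.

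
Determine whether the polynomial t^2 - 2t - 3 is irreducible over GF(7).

Write f(t) = t^2 - 2t - 3.
Check for roots in GF(7): f(0) = 4; f(1) = 3; f(2) = 4; f(3) = 0 → root; f(4) = 5; f(5) = 5; f(6) = 0 → root.
f(3) = 0, so (t − 3) divides f(t); f is reducible.

No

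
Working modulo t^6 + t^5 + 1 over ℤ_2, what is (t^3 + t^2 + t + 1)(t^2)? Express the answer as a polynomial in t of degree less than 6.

t^5 + t^4 + t^3 + t^2

Multiply in ℤ_2[t]: (t^3 + t^2 + t + 1)·(t^2) = t^5 + t^4 + t^3 + t^2.
Reduced: t^5 + t^4 + t^3 + t^2.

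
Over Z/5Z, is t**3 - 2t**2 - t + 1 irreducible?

Write g(t) = t**3 - 2t**2 - t + 1.
Check for roots in Z/5Z: g(0) = 1; g(1) = 4; g(2) = 4; g(3) = 2; g(4) = 4.
No roots. A degree-3 polynomial over a field with no linear factor is irreducible.

Yes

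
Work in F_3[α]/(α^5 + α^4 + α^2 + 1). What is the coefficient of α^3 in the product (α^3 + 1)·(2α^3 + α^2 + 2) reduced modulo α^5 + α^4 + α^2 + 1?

Multiply in F_3[α]: (α^3 + 1)·(2α^3 + α^2 + 2) = 2α^6 + α^5 + α^3 + α^2 + 2.
Reduce using α^5 ≡ 2α^4 + 2α^2 + 2 (mod α^5 + α^4 + α^2 + 1).
Reduced: α^4 + 2α^3 + 2α^2 + α.

2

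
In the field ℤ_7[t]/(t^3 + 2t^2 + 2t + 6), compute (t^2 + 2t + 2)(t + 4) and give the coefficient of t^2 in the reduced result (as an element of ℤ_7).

Multiply in ℤ_7[t]: (t^2 + 2t + 2)·(t + 4) = t^3 + 6t^2 + 3t + 1.
Reduce using t^3 ≡ 5t^2 + 5t + 1 (mod t^3 + 2t^2 + 2t + 6).
Reduced: 4t^2 + t + 2.

4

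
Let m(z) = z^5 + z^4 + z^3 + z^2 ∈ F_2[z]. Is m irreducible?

Check for roots in F_2: m(0) = 0 → root; m(1) = 0 → root.
m(0) = 0, so (z) divides m(z); m is reducible.

No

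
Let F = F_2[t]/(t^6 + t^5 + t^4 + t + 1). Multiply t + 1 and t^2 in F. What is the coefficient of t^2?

1

Multiply in F_2[t]: (t + 1)·(t^2) = t^3 + t^2.
Reduced: t^3 + t^2.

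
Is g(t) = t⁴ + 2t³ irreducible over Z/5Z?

No

Check for roots in Z/5Z: g(0) = 0 → root; g(1) = 3; g(2) = 2; g(3) = 0 → root; g(4) = 4.
g(0) = 0, so (t) divides g(t); g is reducible.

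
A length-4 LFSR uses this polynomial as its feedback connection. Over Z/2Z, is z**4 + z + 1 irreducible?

Write f(z) = z**4 + z + 1.
Check for roots in Z/2Z: f(0) = 1; f(1) = 1.
No roots, so no linear factors.
Monic irreducibles of degree 2 over GF(2): z**2 + z + 1.
None of them divide f (all give nonzero remainder).
No irreducible factor of degree ≤ 2 exists, so f is irreducible over GF(2).

Yes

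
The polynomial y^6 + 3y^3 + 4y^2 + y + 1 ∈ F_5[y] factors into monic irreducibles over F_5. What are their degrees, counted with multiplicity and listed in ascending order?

1, 1, 2, 2

Write f(y) = y^6 + 3y^3 + 4y^2 + y + 1.
Roots in F_5: f(0) = 1; f(1) = 0 → root; f(2) = 2; f(3) = 0 → root; f(4) = 2.
Linear factors from roots: (y + 4), (y + 2).
Complete factorization: f(y) = (y + 2)·(y + 4)·(y^2 + 2)·(y^2 + 4y + 1).
Factor degrees with multiplicity: 1 + 1 + 2 + 2 = 6.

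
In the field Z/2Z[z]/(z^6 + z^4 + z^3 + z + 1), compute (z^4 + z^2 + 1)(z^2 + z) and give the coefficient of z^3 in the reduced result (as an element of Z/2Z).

0

Multiply in Z/2Z[z]: (z^4 + z^2 + 1)·(z^2 + z) = z^6 + z^5 + z^4 + z^3 + z^2 + z.
Reduce using z^6 ≡ z^4 + z^3 + z + 1 (mod z^6 + z^4 + z^3 + z + 1).
Reduced: z^5 + z^2 + 1.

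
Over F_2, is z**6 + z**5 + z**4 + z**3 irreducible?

Write h(z) = z**6 + z**5 + z**4 + z**3.
Check for roots in F_2: h(0) = 0 → root; h(1) = 0 → root.
h(0) = 0, so (z) divides h(z); h is reducible.

No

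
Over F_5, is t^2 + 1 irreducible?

No

Write P(t) = t^2 + 1.
Check for roots in F_5: P(0) = 1; P(1) = 2; P(2) = 0 → root; P(3) = 0 → root; P(4) = 2.
P(2) = 0, so (t − 2) divides P(t); P is reducible.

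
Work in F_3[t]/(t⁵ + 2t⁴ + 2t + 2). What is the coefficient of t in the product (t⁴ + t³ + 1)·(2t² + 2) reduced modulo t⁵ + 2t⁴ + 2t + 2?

0

Multiply in F_3[t]: (t⁴ + t³ + 1)·(2t² + 2) = 2t⁶ + 2t⁵ + 2t⁴ + 2t³ + 2t² + 2.
Reduce using t⁵ ≡ t⁴ + t + 1 (mod t⁵ + 2t⁴ + 2t + 2).
Reduced: 2t³ + t².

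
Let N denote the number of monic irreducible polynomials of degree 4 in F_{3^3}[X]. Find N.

132678

x^(27^4) − x is the product of all monic irreducibles of degree dividing 4; Möbius inversion gives N = (1/4) Σ μ(4/d)·27^d.
Divisors of 4: 1, 2, 4; μ(4/d) for each: 0, -1, 1.
Σ = − 27^2 + 27^4 = 530712.
N = 530712/4 = 132678.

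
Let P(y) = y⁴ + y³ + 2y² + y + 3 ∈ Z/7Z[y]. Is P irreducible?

Yes

Check for roots in Z/7Z: P(0) = 3; P(1) = 1; P(2) = 2; P(3) = 6; P(4) = 2; P(5) = 3; P(6) = 4.
No roots, so no linear factors.
Degree-2 irreducible divisors: test the 21 monic irreducibles of degree 2 over GF(7).
None of them divide P (all give nonzero remainder).
No irreducible factor of degree ≤ 2 exists, so P is irreducible over GF(7).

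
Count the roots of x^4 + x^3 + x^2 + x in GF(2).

2

Write f(x) = x^4 + x^3 + x^2 + x.
Evaluate at each of the 2 elements of GF(2):
f(0) = 0 → root; f(1) = 0 → root.
Roots: {0, 1}.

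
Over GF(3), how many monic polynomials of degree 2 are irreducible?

3

Gauss's count: N_{3}(2) = (1/2) Σ_{d|2} μ(2/d)·3^d.
Divisors of 2: 1, 2; μ(2/d) for each: -1, 1.
Σ = − 3^1 + 3^2 = 6.
N = 6/2 = 3.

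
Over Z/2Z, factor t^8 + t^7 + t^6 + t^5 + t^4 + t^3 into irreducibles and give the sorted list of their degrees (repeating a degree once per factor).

1, 1, 1, 1, 2, 2

Write f(t) = t^8 + t^7 + t^6 + t^5 + t^4 + t^3.
Roots in Z/2Z: f(0) = 0 → root; f(1) = 0 → root.
Linear factors from roots: (t), (t + 1).
Complete factorization: f(t) = (t + 1)·(t)^3·(t^2 + t + 1)^2.
Factor degrees with multiplicity: 1 + 1 + 1 + 1 + 2 + 2 = 8.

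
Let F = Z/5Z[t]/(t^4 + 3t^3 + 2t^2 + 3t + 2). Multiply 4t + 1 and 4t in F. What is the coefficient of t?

Multiply in Z/5Z[t]: (4t + 1)·(4t) = t^2 + 4t.
Reduced: t^2 + 4t.

4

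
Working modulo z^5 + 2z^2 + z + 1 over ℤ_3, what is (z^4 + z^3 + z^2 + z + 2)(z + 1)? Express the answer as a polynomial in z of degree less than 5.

2z^4 + 2z^3 + 2z + 1

Multiply in ℤ_3[z]: (z^4 + z^3 + z^2 + z + 2)·(z + 1) = z^5 + 2z^4 + 2z^3 + 2z^2 + 2.
Reduce using z^5 ≡ z^2 + 2z + 2 (mod z^5 + 2z^2 + z + 1).
Reduced: 2z^4 + 2z^3 + 2z + 1.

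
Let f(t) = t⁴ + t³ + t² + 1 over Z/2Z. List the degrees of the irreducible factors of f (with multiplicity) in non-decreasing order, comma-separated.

Roots in Z/2Z: f(0) = 1; f(1) = 0 → root.
Linear factors from roots: (t + 1).
Complete factorization: f(t) = (t + 1)·(t³ + t + 1).
Factor degrees with multiplicity: 1 + 3 = 4.

1, 3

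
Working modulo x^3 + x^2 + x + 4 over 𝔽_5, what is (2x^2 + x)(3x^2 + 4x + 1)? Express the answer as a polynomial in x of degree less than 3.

2x

Multiply in 𝔽_5[x]: (2x^2 + x)·(3x^2 + 4x + 1) = x^4 + x^3 + x^2 + x.
Reduce using x^3 ≡ 4x^2 + 4x + 1 (mod x^3 + x^2 + x + 4).
Reduced: 2x.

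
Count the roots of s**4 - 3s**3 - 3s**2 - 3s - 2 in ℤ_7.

1

Write P(s) = s**4 - 3s**3 - 3s**2 - 3s - 2.
Evaluate at each of the 7 elements of ℤ_7:
P(0) = 5; P(1) = 4; P(2) = 0 → root; P(3) = 4; P(4) = 2; P(5) = 4; P(6) = 2.
Roots: {2}.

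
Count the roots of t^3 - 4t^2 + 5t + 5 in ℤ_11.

Write P(t) = t^3 - 4t^2 + 5t + 5.
Evaluate at each of the 11 elements of ℤ_11:
P(0) = 5; P(1) = 7; P(2) = 7; P(3) = 0 → root; P(4) = 3; P(5) = 0 → root; P(6) = 8; P(7) = 0 → root; P(8) = 4; P(9) = 4; P(10) = 6.
Roots: {3, 5, 7}.

3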